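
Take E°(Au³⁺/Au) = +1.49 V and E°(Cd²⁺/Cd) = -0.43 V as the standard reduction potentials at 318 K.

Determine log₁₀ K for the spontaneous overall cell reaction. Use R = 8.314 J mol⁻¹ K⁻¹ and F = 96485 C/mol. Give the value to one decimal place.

182.6

Cathode: Au³⁺/Au; anode: Cd²⁺/Cd. E°cell = (+1.49) − (-0.43) = +1.92 V, with n = 6.
ΔG° = −nFE° = −RT ln K, so ln K = nFE°/(RT) = (6)(96485)(+1.92) / ((8.314)(318)) = 420.412.
log₁₀ K = 420.412 / ln 10 = 182.6.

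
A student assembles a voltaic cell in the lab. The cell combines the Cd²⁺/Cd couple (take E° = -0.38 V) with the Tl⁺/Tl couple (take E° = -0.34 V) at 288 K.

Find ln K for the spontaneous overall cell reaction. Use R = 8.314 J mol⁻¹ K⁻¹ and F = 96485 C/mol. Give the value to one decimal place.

3.2

Cathode: Tl⁺/Tl; anode: Cd²⁺/Cd. E°cell = (-0.34) − (-0.38) = +0.04 V, with n = 2.
ΔG° = −nFE° = −RT ln K, so ln K = nFE°/(RT) = (2)(96485)(+0.04) / ((8.314)(288)) = 3.224.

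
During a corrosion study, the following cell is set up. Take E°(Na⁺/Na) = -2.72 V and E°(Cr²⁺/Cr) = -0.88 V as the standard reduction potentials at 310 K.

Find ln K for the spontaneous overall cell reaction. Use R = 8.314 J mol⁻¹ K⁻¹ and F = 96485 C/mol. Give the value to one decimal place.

137.8

Cathode: Cr²⁺/Cr; anode: Na⁺/Na. E°cell = (-0.88) − (-2.72) = +1.84 V, with n = 2.
ΔG° = −nFE° = −RT ln K, so ln K = nFE°/(RT) = (2)(96485)(+1.84) / ((8.314)(310)) = 137.764.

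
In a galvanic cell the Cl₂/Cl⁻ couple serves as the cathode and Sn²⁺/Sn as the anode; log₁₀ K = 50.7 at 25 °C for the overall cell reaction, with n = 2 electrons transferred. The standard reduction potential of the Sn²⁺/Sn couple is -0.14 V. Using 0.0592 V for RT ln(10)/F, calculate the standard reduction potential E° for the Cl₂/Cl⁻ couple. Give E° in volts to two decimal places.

E°cell = (0.0592/n)·log K = (0.0592/2)(50.7) = +1.501 V.
Since Cl₂/Cl⁻ is the cathode and Sn²⁺/Sn the anode, E°cell = E°(Cl₂/Cl⁻) − E°(Sn²⁺/Sn).
So E°(Cl₂/Cl⁻) = E°cell + E°(Sn²⁺/Sn) = +1.501 + (-0.14) = +1.36 V.

+1.36 V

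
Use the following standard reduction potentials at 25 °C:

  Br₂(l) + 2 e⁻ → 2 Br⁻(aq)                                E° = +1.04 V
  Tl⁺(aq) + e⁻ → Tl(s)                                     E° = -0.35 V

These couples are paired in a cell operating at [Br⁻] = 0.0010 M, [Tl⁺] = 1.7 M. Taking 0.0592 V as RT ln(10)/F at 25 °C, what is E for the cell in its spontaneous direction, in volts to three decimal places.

Br₂/Br⁻ is the cathode (higher E°), Tl⁺/Tl the anode: E°cell = +1.04 − (-0.35) = +1.39 V, n = 2.
Overall: Br₂(l) + 2 Tl(s) → 2 Br⁻(aq) + 2 Tl⁺(aq)
Q = [Br⁻]^2·[Tl⁺]^2; log Q = -5.539.
E = E° − (0.0592/n) log Q = +1.39 − (0.0592/2)(-5.539) = +1.554 V.

+1.554 V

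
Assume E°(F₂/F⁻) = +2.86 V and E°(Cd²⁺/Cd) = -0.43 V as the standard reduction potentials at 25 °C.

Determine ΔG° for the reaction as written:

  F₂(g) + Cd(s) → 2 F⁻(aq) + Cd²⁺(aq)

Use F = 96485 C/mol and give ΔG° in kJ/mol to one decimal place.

-634.9 kJ/mol

As written, F₂/F⁻ is reduced (cathode) and Cd²⁺/Cd is oxidised (anode), so E°cell = (+2.86) − (-0.43) = +3.29 V.
Balancing electrons gives n = 2.
ΔG° = −nFE° = −(2)(96485)(+3.29) = -634,871 J = -634.9 kJ/mol.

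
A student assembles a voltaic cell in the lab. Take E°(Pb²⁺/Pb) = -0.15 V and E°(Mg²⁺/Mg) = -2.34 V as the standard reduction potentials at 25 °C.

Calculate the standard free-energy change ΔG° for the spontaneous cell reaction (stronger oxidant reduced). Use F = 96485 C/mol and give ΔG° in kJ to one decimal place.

Pb²⁺/Pb (E° = -0.15 V) is the cathode; Mg²⁺/Mg (E° = -2.34 V) is the anode, so E°cell = +2.19 V.
Balancing electrons gives n = 2 (lcm of 2 and 2).
ΔG° = −nFE° = −(2)(96485)(+2.19) = -422,604 J = -422.6 kJ.

-422.6 kJ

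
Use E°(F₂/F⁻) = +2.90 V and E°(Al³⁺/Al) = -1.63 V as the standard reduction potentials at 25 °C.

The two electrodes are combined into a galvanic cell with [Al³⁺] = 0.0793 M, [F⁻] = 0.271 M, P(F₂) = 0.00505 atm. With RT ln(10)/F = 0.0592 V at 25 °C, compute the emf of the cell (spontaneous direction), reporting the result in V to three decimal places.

F₂/F⁻ is the cathode (higher E°), Al³⁺/Al the anode: E°cell = +2.90 − (-1.63) = +4.53 V, n = 6.
Overall: 3 F₂(g) + 2 Al(s) → 6 F⁻(aq) + 2 Al³⁺(aq)
Q = [F⁻]^6·[Al³⁺]^2 / (P(F₂)^3); log Q = 1.286.
E = E° − (0.0592/n) log Q = +4.53 − (0.0592/6)(1.286) = +4.517 V.

+4.517 V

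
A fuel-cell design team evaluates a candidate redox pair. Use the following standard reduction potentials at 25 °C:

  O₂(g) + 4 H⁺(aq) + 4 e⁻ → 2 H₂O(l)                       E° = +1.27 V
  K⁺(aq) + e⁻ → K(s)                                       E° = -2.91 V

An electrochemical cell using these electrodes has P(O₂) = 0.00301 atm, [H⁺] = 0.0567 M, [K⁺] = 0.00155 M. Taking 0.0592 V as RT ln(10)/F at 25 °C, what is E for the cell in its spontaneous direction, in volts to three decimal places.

+4.235 V

O₂/H₂O is the cathode (higher E°), K⁺/K the anode: E°cell = +1.27 − (-2.91) = +4.18 V, n = 4.
Overall: O₂(g) + 4 H⁺(aq) + 4 K(s) → 2 H₂O(l) + 4 K⁺(aq)
Q = [K⁺]^4 / (P(O₂)·[H⁺]^4); log Q = -3.732.
E = E° − (0.0592/n) log Q = +4.18 − (0.0592/4)(-3.732) = +4.235 V.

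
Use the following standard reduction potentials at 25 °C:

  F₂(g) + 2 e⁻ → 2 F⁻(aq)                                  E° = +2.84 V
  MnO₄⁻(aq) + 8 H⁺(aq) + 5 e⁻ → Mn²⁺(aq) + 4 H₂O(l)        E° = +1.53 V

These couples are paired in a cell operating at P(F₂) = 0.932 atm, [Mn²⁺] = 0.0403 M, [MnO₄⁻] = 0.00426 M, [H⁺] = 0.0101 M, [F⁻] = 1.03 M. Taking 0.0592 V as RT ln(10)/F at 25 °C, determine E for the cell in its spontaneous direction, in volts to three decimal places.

F₂/F⁻ is the cathode (higher E°), MnO₄⁻/Mn²⁺ the anode: E°cell = +2.84 − (+1.53) = +1.31 V, n = 10.
Overall: 5 F₂(g) + 2 Mn²⁺(aq) + 8 H₂O(l) → 10 F⁻(aq) + 2 MnO₄⁻(aq) + 16 H⁺(aq)
Q = [F⁻]^10·[MnO₄⁻]^2·[H⁺]^16 / (P(F₂)^5·[Mn²⁺]^2); log Q = -33.601.
E = E° − (0.0592/n) log Q = +1.31 − (0.0592/10)(-33.601) = +1.509 V.

+1.509 V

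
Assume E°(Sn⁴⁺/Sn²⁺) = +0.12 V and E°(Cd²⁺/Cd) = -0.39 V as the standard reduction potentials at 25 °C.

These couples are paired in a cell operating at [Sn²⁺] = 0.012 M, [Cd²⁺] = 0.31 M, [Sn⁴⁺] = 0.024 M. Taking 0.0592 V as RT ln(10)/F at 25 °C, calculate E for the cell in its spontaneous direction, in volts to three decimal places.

+0.534 V

Sn⁴⁺/Sn²⁺ is the cathode (higher E°), Cd²⁺/Cd the anode: E°cell = +0.12 − (-0.39) = +0.51 V, n = 2.
Overall: Sn⁴⁺(aq) + Cd(s) → Sn²⁺(aq) + Cd²⁺(aq)
Q = [Sn²⁺]·[Cd²⁺] / ([Sn⁴⁺]); log Q = -0.810.
E = E° − (0.0592/n) log Q = +0.51 − (0.0592/2)(-0.810) = +0.534 V.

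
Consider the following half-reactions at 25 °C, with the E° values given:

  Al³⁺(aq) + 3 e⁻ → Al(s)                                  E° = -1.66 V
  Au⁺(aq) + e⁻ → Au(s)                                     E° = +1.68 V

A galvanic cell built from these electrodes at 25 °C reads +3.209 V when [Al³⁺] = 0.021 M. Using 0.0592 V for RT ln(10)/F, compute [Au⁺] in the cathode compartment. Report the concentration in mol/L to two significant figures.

0.0017 M

Au⁺/Au is the cathode, Al³⁺/Al the anode: E°cell = +3.34 V, n = 3.
Overall reaction: 3 Au⁺(aq) + Al(s) → 3 Au(s) + Al³⁺(aq); Q = [Al³⁺]^1/[Au⁺]^3.
From E = E° − (0.0592/n) log Q: log Q = (E° − E)·n/0.0592 = (+3.34 − (+3.209))·3/0.0592 = 6.6385.
So 3·log[Au⁺] = 1·log(0.021) − log Q = -1.6778 − (6.6385) = -8.3163; log[Au⁺] = -8.3163 / 3 = -2.7721; [Au⁺] = 10^(-2.7721) ≈ 0.0017 M.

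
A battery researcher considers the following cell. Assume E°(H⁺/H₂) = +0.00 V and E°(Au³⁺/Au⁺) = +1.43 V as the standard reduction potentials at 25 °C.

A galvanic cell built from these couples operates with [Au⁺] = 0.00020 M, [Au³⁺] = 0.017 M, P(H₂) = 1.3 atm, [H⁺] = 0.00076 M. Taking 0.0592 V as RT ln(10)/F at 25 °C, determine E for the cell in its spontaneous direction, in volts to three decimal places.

Au³⁺/Au⁺ is the cathode (higher E°), H⁺/H₂ the anode: E°cell = +1.43 − (+0.00) = +1.43 V, n = 2.
Overall: Au³⁺(aq) + H₂(g) → Au⁺(aq) + 2 H⁺(aq)
Q = [Au⁺]·[H⁺]^2 / ([Au³⁺]·P(H₂)); log Q = -8.282.
E = E° − (0.0592/n) log Q = +1.43 − (0.0592/2)(-8.282) = +1.675 V.

+1.675 V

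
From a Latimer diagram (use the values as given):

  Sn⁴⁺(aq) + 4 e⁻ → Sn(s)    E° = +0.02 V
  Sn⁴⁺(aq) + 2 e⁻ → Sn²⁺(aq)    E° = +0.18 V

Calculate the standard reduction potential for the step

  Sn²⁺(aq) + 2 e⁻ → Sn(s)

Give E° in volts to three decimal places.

Sequential free energies add, so n₃E°₃ = n₁E°₁ + n₂E°₂.
With n₃ = 4, and the known step contributing 2×(+0.18) V, the unknown satisfies 2·E° = 4×(+0.02) − 2×(+0.18) = -0.280.
E° = -0.280 / 2 = -0.140 V.

-0.140 V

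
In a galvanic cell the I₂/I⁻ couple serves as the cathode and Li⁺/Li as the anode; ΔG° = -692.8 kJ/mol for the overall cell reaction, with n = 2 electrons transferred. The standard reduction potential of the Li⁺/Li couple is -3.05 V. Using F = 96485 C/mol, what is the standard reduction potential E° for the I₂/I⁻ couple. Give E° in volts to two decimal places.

+0.54 V

E°cell = −ΔG°/(nF) = −(-692.8×10³)/((2)(96485)) = +3.590 V.
Since I₂/I⁻ is the cathode and Li⁺/Li the anode, E°cell = E°(I₂/I⁻) − E°(Li⁺/Li).
So E°(I₂/I⁻) = E°cell + E°(Li⁺/Li) = +3.590 + (-3.05) = +0.54 V.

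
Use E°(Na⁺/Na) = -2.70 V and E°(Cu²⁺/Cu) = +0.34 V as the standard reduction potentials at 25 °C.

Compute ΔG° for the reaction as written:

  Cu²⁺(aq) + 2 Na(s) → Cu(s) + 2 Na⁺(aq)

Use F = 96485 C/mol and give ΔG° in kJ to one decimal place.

-586.6 kJ

As written, Cu²⁺/Cu is reduced (cathode) and Na⁺/Na is oxidised (anode), so E°cell = (+0.34) − (-2.70) = +3.04 V.
Balancing electrons gives n = 2.
ΔG° = −nFE° = −(2)(96485)(+3.04) = -586,629 J = -586.6 kJ.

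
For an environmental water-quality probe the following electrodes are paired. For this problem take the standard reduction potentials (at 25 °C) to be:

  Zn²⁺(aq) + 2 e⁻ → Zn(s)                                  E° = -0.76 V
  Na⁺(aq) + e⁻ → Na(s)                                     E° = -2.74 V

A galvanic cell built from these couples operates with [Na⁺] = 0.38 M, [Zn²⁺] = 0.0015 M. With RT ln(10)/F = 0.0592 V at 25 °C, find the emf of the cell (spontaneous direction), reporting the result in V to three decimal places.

+1.921 V

Zn²⁺/Zn is the cathode (higher E°), Na⁺/Na the anode: E°cell = -0.76 − (-2.74) = +1.98 V, n = 2.
Overall: Zn²⁺(aq) + 2 Na(s) → Zn(s) + 2 Na⁺(aq)
Q = [Na⁺]^2 / ([Zn²⁺]); log Q = 1.983.
E = E° − (0.0592/n) log Q = +1.98 − (0.0592/2)(1.983) = +1.921 V.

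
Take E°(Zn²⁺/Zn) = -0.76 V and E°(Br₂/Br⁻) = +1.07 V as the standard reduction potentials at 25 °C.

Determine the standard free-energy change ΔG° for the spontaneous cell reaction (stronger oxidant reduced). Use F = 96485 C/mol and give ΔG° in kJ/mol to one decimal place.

Br₂/Br⁻ (E° = +1.07 V) is the cathode; Zn²⁺/Zn (E° = -0.76 V) is the anode, so E°cell = +1.83 V.
Balancing electrons gives n = 2 (lcm of 2 and 2).
ΔG° = −nFE° = −(2)(96485)(+1.83) = -353,135 J = -353.1 kJ/mol.

-353.1 kJ/mol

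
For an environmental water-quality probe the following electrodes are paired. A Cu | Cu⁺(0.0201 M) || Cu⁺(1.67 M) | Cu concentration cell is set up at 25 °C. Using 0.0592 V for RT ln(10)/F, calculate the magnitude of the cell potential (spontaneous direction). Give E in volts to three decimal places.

+0.114 V

For a concentration cell E°cell = 0. The 1.67 M side is the cathode (reduction is favoured where [Cu⁺] is higher).
With n = 1, E = −(0.0592/1) log([Cu⁺]ₐₙ/[Cu⁺]꜀ₐₜ) = −(0.0592/1) log(0.0201/1.67) = −(0.0592/1)(-1.920) = +0.114 V.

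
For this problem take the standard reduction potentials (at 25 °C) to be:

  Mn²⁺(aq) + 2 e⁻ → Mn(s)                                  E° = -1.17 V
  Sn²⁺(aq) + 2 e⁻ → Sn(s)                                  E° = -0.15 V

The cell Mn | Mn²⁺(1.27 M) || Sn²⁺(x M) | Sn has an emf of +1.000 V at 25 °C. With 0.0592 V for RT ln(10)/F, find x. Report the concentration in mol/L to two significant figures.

Sn²⁺/Sn is the cathode, Mn²⁺/Mn the anode: E°cell = +1.02 V, n = 2.
Overall reaction: Sn²⁺(aq) + Mn(s) → Sn(s) + Mn²⁺(aq); Q = [Mn²⁺]^1/[Sn²⁺]^1.
From E = E° − (0.0592/n) log Q: log Q = (E° − E)·n/0.0592 = (+1.02 − (+1.000))·2/0.0592 = 0.6757.
So 1·log[Sn²⁺] = 1·log(1.27) − log Q = 0.1038 − (0.6757) = -0.5719; [Sn²⁺] = 10^(-0.5719) ≈ 0.27 M.

0.27 M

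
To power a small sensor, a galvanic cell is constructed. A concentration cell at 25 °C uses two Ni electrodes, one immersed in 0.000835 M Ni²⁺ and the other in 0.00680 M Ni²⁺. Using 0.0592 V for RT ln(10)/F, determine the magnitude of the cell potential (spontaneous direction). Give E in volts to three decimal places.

For a concentration cell E°cell = 0. The 0.00680 M side is the cathode (reduction is favoured where [Ni²⁺] is higher).
With n = 2, E = −(0.0592/2) log([Ni²⁺]ₐₙ/[Ni²⁺]꜀ₐₜ) = −(0.0592/2) log(0.000835/0.0068) = −(0.0592/2)(-0.911) = +0.027 V.

+0.027 V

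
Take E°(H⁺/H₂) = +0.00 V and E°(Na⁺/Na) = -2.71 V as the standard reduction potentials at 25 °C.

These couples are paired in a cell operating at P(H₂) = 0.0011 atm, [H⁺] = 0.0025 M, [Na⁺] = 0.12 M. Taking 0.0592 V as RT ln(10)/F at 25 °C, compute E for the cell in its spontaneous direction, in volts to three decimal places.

H⁺/H₂ is the cathode (higher E°), Na⁺/Na the anode: E°cell = +0.00 − (-2.71) = +2.71 V, n = 2.
Overall: 2 H⁺(aq) + 2 Na(s) → H₂(g) + 2 Na⁺(aq)
Q = P(H₂)·[Na⁺]^2 / ([H⁺]^2); log Q = 0.404.
E = E° − (0.0592/n) log Q = +2.71 − (0.0592/2)(0.404) = +2.698 V.

+2.698 V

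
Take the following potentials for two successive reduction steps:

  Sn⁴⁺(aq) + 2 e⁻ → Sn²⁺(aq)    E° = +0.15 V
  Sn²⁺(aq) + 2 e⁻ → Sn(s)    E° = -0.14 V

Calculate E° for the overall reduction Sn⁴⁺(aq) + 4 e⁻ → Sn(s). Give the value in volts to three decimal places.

Standard free energies of sequential steps add: ΔG°₃ = ΔG°₁ + ΔG°₂, so n₃E°₃ = n₁E°₁ + n₂E°₂.
E°₃ = (2×+0.15 + 2×-0.14) / 4 = (+0.020) / 4 = +0.005 V.

+0.005 V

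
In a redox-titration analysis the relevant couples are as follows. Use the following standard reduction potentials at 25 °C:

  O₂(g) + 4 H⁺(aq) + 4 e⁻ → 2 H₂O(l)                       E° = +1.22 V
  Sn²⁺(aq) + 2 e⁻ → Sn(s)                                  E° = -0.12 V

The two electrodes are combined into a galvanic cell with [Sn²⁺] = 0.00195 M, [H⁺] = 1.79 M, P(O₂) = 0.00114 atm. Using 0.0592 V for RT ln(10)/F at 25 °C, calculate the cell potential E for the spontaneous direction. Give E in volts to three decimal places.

O₂/H₂O is the cathode (higher E°), Sn²⁺/Sn the anode: E°cell = +1.22 − (-0.12) = +1.34 V, n = 4.
Overall: O₂(g) + 4 H⁺(aq) + 2 Sn(s) → 2 H₂O(l) + 2 Sn²⁺(aq)
Q = [Sn²⁺]^2 / (P(O₂)·[H⁺]^4); log Q = -3.488.
E = E° − (0.0592/n) log Q = +1.34 − (0.0592/4)(-3.488) = +1.392 V.

+1.392 V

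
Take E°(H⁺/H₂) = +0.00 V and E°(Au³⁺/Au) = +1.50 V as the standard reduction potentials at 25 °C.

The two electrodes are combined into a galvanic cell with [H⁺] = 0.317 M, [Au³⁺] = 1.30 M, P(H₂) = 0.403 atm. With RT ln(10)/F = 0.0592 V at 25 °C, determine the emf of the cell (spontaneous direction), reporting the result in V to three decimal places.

+1.520 V

Au³⁺/Au is the cathode (higher E°), H⁺/H₂ the anode: E°cell = +1.50 − (+0.00) = +1.50 V, n = 6.
Overall: 2 Au³⁺(aq) + 3 H₂(g) → 2 Au(s) + 6 H⁺(aq)
Q = [H⁺]^6 / ([Au³⁺]^2·P(H₂)^3); log Q = -2.037.
E = E° − (0.0592/n) log Q = +1.50 − (0.0592/6)(-2.037) = +1.520 V.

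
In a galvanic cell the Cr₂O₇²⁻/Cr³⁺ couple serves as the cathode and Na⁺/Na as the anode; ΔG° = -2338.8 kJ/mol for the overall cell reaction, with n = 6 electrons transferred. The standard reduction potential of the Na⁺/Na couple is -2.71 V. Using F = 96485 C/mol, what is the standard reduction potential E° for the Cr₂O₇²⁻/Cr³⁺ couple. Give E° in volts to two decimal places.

+1.33 V

E°cell = −ΔG°/(nF) = −(-2338.8×10³)/((6)(96485)) = +4.040 V.
Since Cr₂O₇²⁻/Cr³⁺ is the cathode and Na⁺/Na the anode, E°cell = E°(Cr₂O₇²⁻/Cr³⁺) − E°(Na⁺/Na).
So E°(Cr₂O₇²⁻/Cr³⁺) = E°cell + E°(Na⁺/Na) = +4.040 + (-2.71) = +1.33 V.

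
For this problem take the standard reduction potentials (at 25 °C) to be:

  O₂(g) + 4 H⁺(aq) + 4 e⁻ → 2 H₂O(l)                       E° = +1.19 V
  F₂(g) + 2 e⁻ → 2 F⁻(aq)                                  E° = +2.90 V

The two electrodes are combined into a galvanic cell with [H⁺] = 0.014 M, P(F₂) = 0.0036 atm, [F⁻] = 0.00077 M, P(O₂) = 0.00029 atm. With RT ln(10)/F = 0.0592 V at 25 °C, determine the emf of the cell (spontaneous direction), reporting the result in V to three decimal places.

F₂/F⁻ is the cathode (higher E°), O₂/H₂O the anode: E°cell = +2.90 − (+1.19) = +1.71 V, n = 4.
Overall: 2 F₂(g) + 2 H₂O(l) → 4 F⁻(aq) + O₂(g) + 4 H⁺(aq)
Q = [F⁻]^4·P(O₂)·[H⁺]^4 / (P(F₂)^2); log Q = -18.520.
E = E° − (0.0592/n) log Q = +1.71 − (0.0592/4)(-18.520) = +1.984 V.

+1.984 V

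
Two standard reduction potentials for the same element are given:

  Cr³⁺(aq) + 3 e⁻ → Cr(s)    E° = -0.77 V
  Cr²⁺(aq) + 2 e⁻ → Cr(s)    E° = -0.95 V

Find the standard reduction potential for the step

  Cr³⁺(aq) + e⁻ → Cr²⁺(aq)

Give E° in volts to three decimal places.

Sequential free energies add, so n₃E°₃ = n₁E°₁ + n₂E°₂.
With n₃ = 3, and the known step contributing 2×(-0.95) V, the unknown satisfies 1·E° = 3×(-0.77) − 2×(-0.95) = -0.410.
E° = -0.410 / 1 = -0.410 V.

-0.410 V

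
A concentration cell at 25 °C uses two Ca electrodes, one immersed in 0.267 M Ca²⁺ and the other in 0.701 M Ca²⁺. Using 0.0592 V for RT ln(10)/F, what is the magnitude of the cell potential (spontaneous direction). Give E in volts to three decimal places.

+0.012 V

For a concentration cell E°cell = 0. The 0.701 M side is the cathode (reduction is favoured where [Ca²⁺] is higher).
With n = 2, E = −(0.0592/2) log([Ca²⁺]ₐₙ/[Ca²⁺]꜀ₐₜ) = −(0.0592/2) log(0.267/0.701) = −(0.0592/2)(-0.419) = +0.012 V.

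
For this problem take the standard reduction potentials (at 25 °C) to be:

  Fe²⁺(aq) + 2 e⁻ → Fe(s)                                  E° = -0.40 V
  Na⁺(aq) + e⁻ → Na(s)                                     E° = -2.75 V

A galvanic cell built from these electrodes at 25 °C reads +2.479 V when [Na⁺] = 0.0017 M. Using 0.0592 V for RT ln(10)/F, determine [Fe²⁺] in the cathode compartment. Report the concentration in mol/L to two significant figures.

Fe²⁺/Fe is the cathode, Na⁺/Na the anode: E°cell = +2.35 V, n = 2.
Overall reaction: Fe²⁺(aq) + 2 Na(s) → Fe(s) + 2 Na⁺(aq); Q = [Na⁺]^2/[Fe²⁺]^1.
From E = E° − (0.0592/n) log Q: log Q = (E° − E)·n/0.0592 = (+2.35 − (+2.479))·2/0.0592 = -4.3581.
So 1·log[Fe²⁺] = 2·log(0.0017) − log Q = -5.5391 − (-4.3581) = -1.1810; [Fe²⁺] = 10^(-1.1810) ≈ 0.066 M.

0.066 M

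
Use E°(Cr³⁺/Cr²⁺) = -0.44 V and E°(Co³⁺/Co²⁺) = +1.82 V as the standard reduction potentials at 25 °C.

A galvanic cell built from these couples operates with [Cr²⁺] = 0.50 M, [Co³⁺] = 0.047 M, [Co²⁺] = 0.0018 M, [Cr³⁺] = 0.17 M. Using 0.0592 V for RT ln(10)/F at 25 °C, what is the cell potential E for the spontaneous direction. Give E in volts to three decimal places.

+2.372 V

Co³⁺/Co²⁺ is the cathode (higher E°), Cr³⁺/Cr²⁺ the anode: E°cell = +1.82 − (-0.44) = +2.26 V, n = 1.
Overall: Co³⁺(aq) + Cr²⁺(aq) → Co²⁺(aq) + Cr³⁺(aq)
Q = [Co²⁺]·[Cr³⁺] / ([Co³⁺]·[Cr²⁺]); log Q = -1.885.
E = E° − (0.0592/n) log Q = +2.26 − (0.0592/1)(-1.885) = +2.372 V.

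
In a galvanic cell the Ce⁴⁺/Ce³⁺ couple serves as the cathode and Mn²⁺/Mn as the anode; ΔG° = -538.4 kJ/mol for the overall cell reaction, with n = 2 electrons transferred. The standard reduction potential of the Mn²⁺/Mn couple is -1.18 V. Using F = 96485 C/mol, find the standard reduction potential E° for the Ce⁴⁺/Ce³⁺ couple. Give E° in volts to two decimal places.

+1.61 V

E°cell = −ΔG°/(nF) = −(-538.4×10³)/((2)(96485)) = +2.790 V.
Since Ce⁴⁺/Ce³⁺ is the cathode and Mn²⁺/Mn the anode, E°cell = E°(Ce⁴⁺/Ce³⁺) − E°(Mn²⁺/Mn).
So E°(Ce⁴⁺/Ce³⁺) = E°cell + E°(Mn²⁺/Mn) = +2.790 + (-1.18) = +1.61 V.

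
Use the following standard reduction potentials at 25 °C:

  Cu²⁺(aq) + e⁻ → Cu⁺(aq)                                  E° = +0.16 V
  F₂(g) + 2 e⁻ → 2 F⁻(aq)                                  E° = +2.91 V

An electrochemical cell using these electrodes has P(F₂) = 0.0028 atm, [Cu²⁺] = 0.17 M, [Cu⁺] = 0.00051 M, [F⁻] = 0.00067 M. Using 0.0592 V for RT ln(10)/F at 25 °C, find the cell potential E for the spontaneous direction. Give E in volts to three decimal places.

F₂/F⁻ is the cathode (higher E°), Cu²⁺/Cu⁺ the anode: E°cell = +2.91 − (+0.16) = +2.75 V, n = 2.
Overall: F₂(g) + 2 Cu⁺(aq) → 2 F⁻(aq) + 2 Cu²⁺(aq)
Q = [F⁻]^2·[Cu²⁺]^2 / (P(F₂)·[Cu⁺]^2); log Q = 1.251.
E = E° − (0.0592/n) log Q = +2.75 − (0.0592/2)(1.251) = +2.713 V.

+2.713 V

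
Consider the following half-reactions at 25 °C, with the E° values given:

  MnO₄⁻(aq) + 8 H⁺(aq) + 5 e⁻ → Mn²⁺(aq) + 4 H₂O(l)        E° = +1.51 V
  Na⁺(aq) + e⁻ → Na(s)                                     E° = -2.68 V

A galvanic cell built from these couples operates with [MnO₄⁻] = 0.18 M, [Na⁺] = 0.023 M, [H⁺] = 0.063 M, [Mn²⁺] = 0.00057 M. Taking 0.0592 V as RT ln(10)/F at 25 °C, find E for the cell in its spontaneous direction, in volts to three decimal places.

+4.203 V

MnO₄⁻/Mn²⁺ is the cathode (higher E°), Na⁺/Na the anode: E°cell = +1.51 − (-2.68) = +4.19 V, n = 5.
Overall: MnO₄⁻(aq) + 8 H⁺(aq) + 5 Na(s) → Mn²⁺(aq) + 4 H₂O(l) + 5 Na⁺(aq)
Q = [Mn²⁺]·[Na⁺]^5 / ([MnO₄⁻]·[H⁺]^8); log Q = -1.085.
E = E° − (0.0592/n) log Q = +4.19 − (0.0592/5)(-1.085) = +4.203 V.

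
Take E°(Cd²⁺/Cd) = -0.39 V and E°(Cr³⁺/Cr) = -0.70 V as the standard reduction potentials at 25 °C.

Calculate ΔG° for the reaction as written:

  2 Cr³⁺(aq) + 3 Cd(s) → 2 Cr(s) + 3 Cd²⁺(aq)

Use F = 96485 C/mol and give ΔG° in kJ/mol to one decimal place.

As written, Cr³⁺/Cr is reduced (cathode) and Cd²⁺/Cd is oxidised (anode), so E°cell = (-0.70) − (-0.39) = -0.31 V.
Balancing electrons gives n = 6.
ΔG° = −nFE° = −(6)(96485)(-0.31) = 179,462 J = +179.5 kJ/mol.

+179.5 kJ/mol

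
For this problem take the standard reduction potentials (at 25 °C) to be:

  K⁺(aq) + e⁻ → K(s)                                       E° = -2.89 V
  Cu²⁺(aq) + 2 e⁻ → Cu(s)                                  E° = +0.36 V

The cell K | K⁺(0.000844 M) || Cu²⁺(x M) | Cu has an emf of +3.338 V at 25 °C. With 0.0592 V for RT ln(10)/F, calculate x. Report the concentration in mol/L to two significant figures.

Cu²⁺/Cu is the cathode, K⁺/K the anode: E°cell = +3.25 V, n = 2.
Overall reaction: Cu²⁺(aq) + 2 K(s) → Cu(s) + 2 K⁺(aq); Q = [K⁺]^2/[Cu²⁺]^1.
From E = E° − (0.0592/n) log Q: log Q = (E° − E)·n/0.0592 = (+3.25 − (+3.338))·2/0.0592 = -2.9730.
So 1·log[Cu²⁺] = 2·log(0.000844) − log Q = -6.1473 − (-2.9730) = -3.1743; [Cu²⁺] = 10^(-3.1743) ≈ 0.00067 M.

0.00067 M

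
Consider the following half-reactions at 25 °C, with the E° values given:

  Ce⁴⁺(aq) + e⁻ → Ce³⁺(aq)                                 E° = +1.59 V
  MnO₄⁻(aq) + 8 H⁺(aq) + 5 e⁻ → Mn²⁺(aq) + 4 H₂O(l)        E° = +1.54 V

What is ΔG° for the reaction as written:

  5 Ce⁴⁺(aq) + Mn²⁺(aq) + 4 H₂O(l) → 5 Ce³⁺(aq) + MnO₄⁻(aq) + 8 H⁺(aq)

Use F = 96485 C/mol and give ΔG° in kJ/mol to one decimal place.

As written, Ce⁴⁺/Ce³⁺ is reduced (cathode) and MnO₄⁻/Mn²⁺ is oxidised (anode), so E°cell = (+1.59) − (+1.54) = +0.05 V.
Balancing electrons gives n = 5.
ΔG° = −nFE° = −(5)(96485)(+0.05) = -24,121 J = -24.1 kJ/mol.

-24.1 kJ/mol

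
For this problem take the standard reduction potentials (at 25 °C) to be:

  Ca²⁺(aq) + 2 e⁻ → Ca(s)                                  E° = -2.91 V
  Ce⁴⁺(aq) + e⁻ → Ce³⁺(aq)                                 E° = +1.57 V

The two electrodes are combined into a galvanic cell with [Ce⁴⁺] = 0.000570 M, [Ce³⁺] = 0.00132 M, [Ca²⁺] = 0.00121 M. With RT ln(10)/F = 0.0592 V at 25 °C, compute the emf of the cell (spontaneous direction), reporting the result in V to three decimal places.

+4.545 V

Ce⁴⁺/Ce³⁺ is the cathode (higher E°), Ca²⁺/Ca the anode: E°cell = +1.57 − (-2.91) = +4.48 V, n = 2.
Overall: 2 Ce⁴⁺(aq) + Ca(s) → 2 Ce³⁺(aq) + Ca²⁺(aq)
Q = [Ce³⁺]^2·[Ca²⁺] / ([Ce⁴⁺]^2); log Q = -2.188.
E = E° − (0.0592/n) log Q = +4.48 − (0.0592/2)(-2.188) = +4.545 V.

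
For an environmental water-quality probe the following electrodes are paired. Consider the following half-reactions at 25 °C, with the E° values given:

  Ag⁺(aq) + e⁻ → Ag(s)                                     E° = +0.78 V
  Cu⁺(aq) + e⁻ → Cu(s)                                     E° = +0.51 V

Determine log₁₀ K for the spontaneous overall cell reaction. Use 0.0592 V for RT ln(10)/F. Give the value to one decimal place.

Cathode: Ag⁺/Ag; anode: Cu⁺/Cu. E°cell = +0.27 V, n = 1.
log K = nE°cell / 0.0592 = (1)(+0.27) / 0.0592 = 4.6.

4.6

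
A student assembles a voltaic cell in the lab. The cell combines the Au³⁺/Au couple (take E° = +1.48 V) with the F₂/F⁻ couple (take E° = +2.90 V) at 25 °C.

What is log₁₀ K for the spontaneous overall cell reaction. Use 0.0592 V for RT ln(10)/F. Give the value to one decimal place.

Cathode: F₂/F⁻; anode: Au³⁺/Au. E°cell = +1.42 V, n = 6.
log K = nE°cell / 0.0592 = (6)(+1.42) / 0.0592 = 143.9.

143.9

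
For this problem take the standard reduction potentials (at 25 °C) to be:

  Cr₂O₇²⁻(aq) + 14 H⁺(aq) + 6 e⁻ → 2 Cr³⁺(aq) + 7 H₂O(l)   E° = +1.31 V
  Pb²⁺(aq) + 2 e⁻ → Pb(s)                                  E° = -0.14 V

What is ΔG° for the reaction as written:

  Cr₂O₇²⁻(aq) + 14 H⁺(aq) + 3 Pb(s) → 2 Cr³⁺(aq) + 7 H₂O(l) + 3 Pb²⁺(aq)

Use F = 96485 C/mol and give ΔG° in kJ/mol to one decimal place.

-839.4 kJ/mol

As written, Cr₂O₇²⁻/Cr³⁺ is reduced (cathode) and Pb²⁺/Pb is oxidised (anode), so E°cell = (+1.31) − (-0.14) = +1.45 V.
Balancing electrons gives n = 6.
ΔG° = −nFE° = −(6)(96485)(+1.45) = -839,420 J = -839.4 kJ/mol.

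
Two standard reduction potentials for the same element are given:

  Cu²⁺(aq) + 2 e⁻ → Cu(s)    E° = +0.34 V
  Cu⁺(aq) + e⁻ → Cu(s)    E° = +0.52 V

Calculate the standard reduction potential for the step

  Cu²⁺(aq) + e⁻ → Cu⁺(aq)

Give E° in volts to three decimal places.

Sequential free energies add, so n₃E°₃ = n₁E°₁ + n₂E°₂.
With n₃ = 2, and the known step contributing 1×(+0.52) V, the unknown satisfies 1·E° = 2×(+0.34) − 1×(+0.52) = +0.160.
E° = +0.160 / 1 = +0.160 V.

+0.160 V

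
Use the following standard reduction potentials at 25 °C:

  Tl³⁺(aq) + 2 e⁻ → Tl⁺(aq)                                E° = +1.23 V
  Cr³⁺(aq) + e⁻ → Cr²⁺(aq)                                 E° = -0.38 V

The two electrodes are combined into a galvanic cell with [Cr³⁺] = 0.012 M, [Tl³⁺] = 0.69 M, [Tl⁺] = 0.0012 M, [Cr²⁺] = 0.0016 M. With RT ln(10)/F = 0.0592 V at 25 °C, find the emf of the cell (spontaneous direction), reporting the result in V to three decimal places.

Tl³⁺/Tl⁺ is the cathode (higher E°), Cr³⁺/Cr²⁺ the anode: E°cell = +1.23 − (-0.38) = +1.61 V, n = 2.
Overall: Tl³⁺(aq) + 2 Cr²⁺(aq) → Tl⁺(aq) + 2 Cr³⁺(aq)
Q = [Tl⁺]·[Cr³⁺]^2 / ([Tl³⁺]·[Cr²⁺]^2); log Q = -1.010.
E = E° − (0.0592/n) log Q = +1.61 − (0.0592/2)(-1.010) = +1.640 V.

+1.640 V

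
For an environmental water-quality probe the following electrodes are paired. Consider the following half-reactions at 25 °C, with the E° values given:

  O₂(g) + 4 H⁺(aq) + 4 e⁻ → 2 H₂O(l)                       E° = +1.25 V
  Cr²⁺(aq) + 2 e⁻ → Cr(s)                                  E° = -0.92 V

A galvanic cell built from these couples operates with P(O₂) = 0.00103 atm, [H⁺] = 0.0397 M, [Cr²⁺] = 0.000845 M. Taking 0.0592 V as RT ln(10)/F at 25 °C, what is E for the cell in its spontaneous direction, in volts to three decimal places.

+2.134 V

O₂/H₂O is the cathode (higher E°), Cr²⁺/Cr the anode: E°cell = +1.25 − (-0.92) = +2.17 V, n = 4.
Overall: O₂(g) + 4 H⁺(aq) + 2 Cr(s) → 2 H₂O(l) + 2 Cr²⁺(aq)
Q = [Cr²⁺]^2 / (P(O₂)·[H⁺]^4); log Q = 2.446.
E = E° − (0.0592/n) log Q = +2.17 − (0.0592/4)(2.446) = +2.134 V.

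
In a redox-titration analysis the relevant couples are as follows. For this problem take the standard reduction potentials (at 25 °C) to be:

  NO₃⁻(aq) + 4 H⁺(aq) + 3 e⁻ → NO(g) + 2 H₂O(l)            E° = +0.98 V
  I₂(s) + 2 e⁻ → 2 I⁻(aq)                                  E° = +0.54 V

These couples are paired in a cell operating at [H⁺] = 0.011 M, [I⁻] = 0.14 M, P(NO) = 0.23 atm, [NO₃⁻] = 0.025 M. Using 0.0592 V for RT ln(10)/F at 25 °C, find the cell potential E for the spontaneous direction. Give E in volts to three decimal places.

NO₃⁻/NO is the cathode (higher E°), I₂/I⁻ the anode: E°cell = +0.98 − (+0.54) = +0.44 V, n = 6.
Overall: 2 NO₃⁻(aq) + 8 H⁺(aq) + 6 I⁻(aq) → 2 NO(g) + 4 H₂O(l) + 3 I₂(s)
Q = P(NO)^2 / ([NO₃⁻]^2·[H⁺]^8·[I⁻]^6); log Q = 22.720.
E = E° − (0.0592/n) log Q = +0.44 − (0.0592/6)(22.720) = +0.216 V.

+0.216 V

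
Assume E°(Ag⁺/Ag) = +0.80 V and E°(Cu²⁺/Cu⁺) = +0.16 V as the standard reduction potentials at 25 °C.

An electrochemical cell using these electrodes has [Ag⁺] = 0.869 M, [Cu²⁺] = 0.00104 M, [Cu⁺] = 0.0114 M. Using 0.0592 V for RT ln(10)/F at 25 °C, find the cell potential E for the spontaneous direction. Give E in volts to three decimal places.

Ag⁺/Ag is the cathode (higher E°), Cu²⁺/Cu⁺ the anode: E°cell = +0.80 − (+0.16) = +0.64 V, n = 1.
Overall: Ag⁺(aq) + Cu⁺(aq) → Ag(s) + Cu²⁺(aq)
Q = [Cu²⁺] / ([Ag⁺]·[Cu⁺]); log Q = -0.979.
E = E° − (0.0592/n) log Q = +0.64 − (0.0592/1)(-0.979) = +0.698 V.

+0.698 V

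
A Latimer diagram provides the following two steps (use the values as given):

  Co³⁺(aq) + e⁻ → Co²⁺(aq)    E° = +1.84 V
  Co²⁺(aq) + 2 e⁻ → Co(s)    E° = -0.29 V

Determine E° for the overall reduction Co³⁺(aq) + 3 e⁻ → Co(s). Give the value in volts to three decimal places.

+0.420 V

Since ΔG° = −nFE° is additive over sequential reductions, n₃E°₃ = n₁E°₁ + n₂E°₂.
E°₃ = (1×+1.84 + 2×-0.29) / 3 = (+1.260) / 3 = +0.420 V.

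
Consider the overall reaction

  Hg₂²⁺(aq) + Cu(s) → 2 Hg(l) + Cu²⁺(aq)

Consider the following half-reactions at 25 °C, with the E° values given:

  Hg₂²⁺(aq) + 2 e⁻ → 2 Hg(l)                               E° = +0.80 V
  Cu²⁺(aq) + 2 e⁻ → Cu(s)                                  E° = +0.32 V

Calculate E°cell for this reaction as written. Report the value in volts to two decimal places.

The Hg₂²⁺/Hg couple has the higher reduction potential, so it is the cathode; Cu²⁺/Cu is oxidised at the anode.
E°cell = E°(cathode) − E°(anode) = (+0.80) − (+0.32) = +0.48 V.

+0.48 V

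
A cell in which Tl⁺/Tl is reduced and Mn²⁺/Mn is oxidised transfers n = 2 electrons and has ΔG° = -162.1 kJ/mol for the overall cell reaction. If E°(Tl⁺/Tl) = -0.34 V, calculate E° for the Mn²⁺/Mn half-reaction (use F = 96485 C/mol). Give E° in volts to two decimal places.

-1.18 V

E°cell = −ΔG°/(nF) = −(-162.1×10³)/((2)(96485)) = +0.840 V.
Since Tl⁺/Tl is the cathode and Mn²⁺/Mn the anode, E°cell = E°(Tl⁺/Tl) − E°(Mn²⁺/Mn).
So E°(Mn²⁺/Mn) = E°(Tl⁺/Tl) − E°cell = (-0.34) − (+0.840) = -1.18 V.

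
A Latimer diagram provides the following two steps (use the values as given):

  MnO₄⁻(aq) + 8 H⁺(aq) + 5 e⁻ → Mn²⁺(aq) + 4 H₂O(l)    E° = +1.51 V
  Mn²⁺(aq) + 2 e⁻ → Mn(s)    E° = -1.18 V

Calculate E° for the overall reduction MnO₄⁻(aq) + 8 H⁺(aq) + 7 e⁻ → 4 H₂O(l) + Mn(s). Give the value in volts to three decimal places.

+0.741 V

Since ΔG° = −nFE° is additive over sequential reductions, n₃E°₃ = n₁E°₁ + n₂E°₂.
E°₃ = (5×+1.51 + 2×-1.18) / 7 = (+5.190) / 7 = +0.741 V.
E° values themselves are not directly additive — weighting by electron count is essential.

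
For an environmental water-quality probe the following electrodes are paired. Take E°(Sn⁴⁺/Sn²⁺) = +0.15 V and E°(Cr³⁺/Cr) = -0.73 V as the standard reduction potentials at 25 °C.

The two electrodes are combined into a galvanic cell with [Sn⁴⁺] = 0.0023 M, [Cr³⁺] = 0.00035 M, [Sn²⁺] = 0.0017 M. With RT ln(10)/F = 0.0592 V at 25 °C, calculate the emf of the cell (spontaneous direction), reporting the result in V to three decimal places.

Sn⁴⁺/Sn²⁺ is the cathode (higher E°), Cr³⁺/Cr the anode: E°cell = +0.15 − (-0.73) = +0.88 V, n = 6.
Overall: 3 Sn⁴⁺(aq) + 2 Cr(s) → 3 Sn²⁺(aq) + 2 Cr³⁺(aq)
Q = [Sn²⁺]^3·[Cr³⁺]^2 / ([Sn⁴⁺]^3); log Q = -7.306.
E = E° − (0.0592/n) log Q = +0.88 − (0.0592/6)(-7.306) = +0.952 V.

+0.952 V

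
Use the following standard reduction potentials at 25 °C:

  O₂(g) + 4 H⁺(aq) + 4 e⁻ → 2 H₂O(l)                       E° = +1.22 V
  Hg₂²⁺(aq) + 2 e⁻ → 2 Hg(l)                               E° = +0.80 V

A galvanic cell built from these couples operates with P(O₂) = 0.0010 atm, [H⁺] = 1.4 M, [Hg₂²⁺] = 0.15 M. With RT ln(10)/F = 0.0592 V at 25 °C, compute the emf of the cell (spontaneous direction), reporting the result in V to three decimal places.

O₂/H₂O is the cathode (higher E°), Hg₂²⁺/Hg the anode: E°cell = +1.22 − (+0.80) = +0.42 V, n = 4.
Overall: O₂(g) + 4 H⁺(aq) + 4 Hg(l) → 2 H₂O(l) + 2 Hg₂²⁺(aq)
Q = [Hg₂²⁺]^2 / (P(O₂)·[H⁺]^4); log Q = 0.768.
E = E° − (0.0592/n) log Q = +0.42 − (0.0592/4)(0.768) = +0.409 V.

+0.409 V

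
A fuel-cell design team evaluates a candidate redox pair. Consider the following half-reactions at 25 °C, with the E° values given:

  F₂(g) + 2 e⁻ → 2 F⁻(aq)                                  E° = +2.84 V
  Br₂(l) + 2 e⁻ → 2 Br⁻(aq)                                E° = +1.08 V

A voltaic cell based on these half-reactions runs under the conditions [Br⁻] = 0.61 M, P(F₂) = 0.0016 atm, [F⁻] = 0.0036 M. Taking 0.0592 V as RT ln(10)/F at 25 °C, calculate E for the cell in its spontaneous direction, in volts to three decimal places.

+1.809 V

F₂/F⁻ is the cathode (higher E°), Br₂/Br⁻ the anode: E°cell = +2.84 − (+1.08) = +1.76 V, n = 2.
Overall: F₂(g) + 2 Br⁻(aq) → 2 F⁻(aq) + Br₂(l)
Q = [F⁻]^2 / (P(F₂)·[Br⁻]^2); log Q = -1.662.
E = E° − (0.0592/n) log Q = +1.76 − (0.0592/2)(-1.662) = +1.809 V.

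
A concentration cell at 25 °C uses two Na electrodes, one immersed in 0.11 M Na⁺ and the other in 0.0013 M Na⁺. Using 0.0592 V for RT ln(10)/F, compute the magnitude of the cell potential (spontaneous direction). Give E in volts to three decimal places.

For a concentration cell E°cell = 0. The 0.11 M side is the cathode (reduction is favoured where [Na⁺] is higher).
With n = 1, E = −(0.0592/1) log([Na⁺]ₐₙ/[Na⁺]꜀ₐₜ) = −(0.0592/1) log(0.0013/0.11) = −(0.0592/1)(-1.927) = +0.114 V.

+0.114 V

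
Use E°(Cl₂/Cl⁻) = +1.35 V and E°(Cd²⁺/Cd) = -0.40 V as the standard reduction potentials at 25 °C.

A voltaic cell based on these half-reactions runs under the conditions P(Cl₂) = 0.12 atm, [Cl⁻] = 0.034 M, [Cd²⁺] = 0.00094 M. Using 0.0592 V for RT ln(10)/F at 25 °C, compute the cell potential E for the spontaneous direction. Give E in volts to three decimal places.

Cl₂/Cl⁻ is the cathode (higher E°), Cd²⁺/Cd the anode: E°cell = +1.35 − (-0.40) = +1.75 V, n = 2.
Overall: Cl₂(g) + Cd(s) → 2 Cl⁻(aq) + Cd²⁺(aq)
Q = [Cl⁻]^2·[Cd²⁺] / (P(Cl₂)); log Q = -5.043.
E = E° − (0.0592/n) log Q = +1.75 − (0.0592/2)(-5.043) = +1.899 V.

+1.899 V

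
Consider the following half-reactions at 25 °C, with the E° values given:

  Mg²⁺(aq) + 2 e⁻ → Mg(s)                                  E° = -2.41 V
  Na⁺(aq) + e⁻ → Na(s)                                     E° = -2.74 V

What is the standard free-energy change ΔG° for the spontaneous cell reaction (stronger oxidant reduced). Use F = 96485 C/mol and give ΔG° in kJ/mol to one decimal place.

Mg²⁺/Mg (E° = -2.41 V) is the cathode; Na⁺/Na (E° = -2.74 V) is the anode, so E°cell = +0.33 V.
Balancing electrons gives n = 2 (lcm of 2 and 1).
ΔG° = −nFE° = −(2)(96485)(+0.33) = -63,680 J = -63.7 kJ/mol.

-63.7 kJ/mol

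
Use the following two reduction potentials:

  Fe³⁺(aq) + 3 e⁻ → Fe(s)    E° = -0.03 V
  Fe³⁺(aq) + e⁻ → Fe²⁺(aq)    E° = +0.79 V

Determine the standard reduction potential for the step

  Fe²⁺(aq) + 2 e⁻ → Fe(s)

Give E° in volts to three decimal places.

Sequential free energies add, so n₃E°₃ = n₁E°₁ + n₂E°₂.
With n₃ = 3, and the known step contributing 1×(+0.79) V, the unknown satisfies 2·E° = 3×(-0.03) − 1×(+0.79) = -0.880.
E° = -0.880 / 2 = -0.440 V.

-0.440 V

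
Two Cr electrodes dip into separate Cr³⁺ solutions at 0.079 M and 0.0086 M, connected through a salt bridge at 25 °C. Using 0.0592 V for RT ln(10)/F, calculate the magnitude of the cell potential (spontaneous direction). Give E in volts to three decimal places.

+0.019 V

For a concentration cell E°cell = 0. The 0.079 M side is the cathode (reduction is favoured where [Cr³⁺] is higher).
With n = 3, E = −(0.0592/3) log([Cr³⁺]ₐₙ/[Cr³⁺]꜀ₐₜ) = −(0.0592/3) log(0.0086/0.079) = −(0.0592/3)(-0.963) = +0.019 V.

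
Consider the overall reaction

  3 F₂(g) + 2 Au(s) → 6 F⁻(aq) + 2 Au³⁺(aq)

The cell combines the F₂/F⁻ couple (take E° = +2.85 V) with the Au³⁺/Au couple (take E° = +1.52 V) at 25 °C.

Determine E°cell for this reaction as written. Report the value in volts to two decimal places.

The F₂/F⁻ couple has the higher reduction potential, so it is the cathode; Au³⁺/Au is oxidised at the anode.
E°cell = E°(cathode) − E°(anode) = (+2.85) − (+1.52) = +1.33 V.

+1.33 V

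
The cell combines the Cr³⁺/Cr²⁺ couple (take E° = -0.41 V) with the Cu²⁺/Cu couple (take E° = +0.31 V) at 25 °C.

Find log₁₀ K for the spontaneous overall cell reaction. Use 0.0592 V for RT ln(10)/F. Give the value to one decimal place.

24.3

Cathode: Cu²⁺/Cu; anode: Cr³⁺/Cr²⁺. E°cell = +0.72 V, n = 2.
log K = nE°cell / 0.0592 = (2)(+0.72) / 0.0592 = 24.3.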